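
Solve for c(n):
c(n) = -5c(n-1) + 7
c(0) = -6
First-order linear non-homogeneous.
Homogeneous solution: c_h(n) = A·(-5)^n.
Try constant particular solution c_p = K: K = -5K + 7 ⇒ K = \frac{7}{6}.
General: c(n) = A·(-5)^n + \frac{7}{6}.
Apply c(0) = -6: A + \frac{7}{6} = -6 ⇒ A = - \frac{43}{6}.
So c(n) = \frac{7}{6} - \frac{43 \left(-5\right)^{n}}{6}.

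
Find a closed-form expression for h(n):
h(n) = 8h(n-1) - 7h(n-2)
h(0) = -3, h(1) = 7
Characteristic equation: x² - 8x + 7 = 0, which factors as (x - (7))(x - (1)) = 0.
Roots r₁ = 7, r₂ = 1 (distinct).
General solution: h(n) = A·(7)^n + B·(1)^n.
From h(0) = -3: A + B = -3.
From h(1) = 7: 7A + B = 7.
Solving: A = \frac{5}{3}, B = - \frac{14}{3}.
So h(n) = \frac{5 \cdot 7^{n}}{3} - \frac{14}{3}.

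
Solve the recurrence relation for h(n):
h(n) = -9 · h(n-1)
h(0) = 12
Pure geometric recurrence with ratio -9.
By induction h(n) = h(0) · (-9)^n = 12 \left(-9\right)^{n}.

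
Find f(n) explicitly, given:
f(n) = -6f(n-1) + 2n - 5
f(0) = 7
First-order linear with linear forcing.
Homogeneous solution: f_h(n) = A·(-6)^n.
Try particular f_p(n) = pn + q. Substituting:
  pn + q = -6(p(n-1) + q) + 2n - 5.
Matching the n-coefficient: p = -6p + 2 ⇒ p = \frac{2}{7}.
Matching constants: q = 6p - 6q - 5 ⇒ q = - \frac{23}{49}.
General: f(n) = A·(-6)^n + \frac{2 n}{7} - \frac{23}{49}.
Apply f(0) = 7: A - \frac{23}{49} = 7 ⇒ A = \frac{366}{49}.
So f(n) = \frac{366 \left(-6\right)^{n}}{49} + \frac{2 n}{7} - \frac{23}{49}.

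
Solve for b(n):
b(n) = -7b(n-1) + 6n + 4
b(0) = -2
First-order linear with linear forcing.
Homogeneous solution: b_h(n) = A·(-7)^n.
Try particular b_p(n) = pn + q. Substituting:
  pn + q = -7(p(n-1) + q) + 6n + 4.
Matching the n-coefficient: p = -7p + 6 ⇒ p = \frac{3}{4}.
Matching constants: q = 7p - 7q + 4 ⇒ q = \frac{37}{32}.
General: b(n) = A·(-7)^n + \frac{3 n}{4} + \frac{37}{32}.
Apply b(0) = -2: A + \frac{37}{32} = -2 ⇒ A = - \frac{101}{32}.
So b(n) = - \frac{101 \left(-7\right)^{n}}{32} + \frac{3 n}{4} + \frac{37}{32}.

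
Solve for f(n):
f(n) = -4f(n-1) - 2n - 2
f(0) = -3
First-order linear with linear forcing.
Homogeneous solution: f_h(n) = A·(-4)^n.
Try particular f_p(n) = pn + q. Substituting:
  pn + q = -4(p(n-1) + q) - 2n - 2.
Matching the n-coefficient: p = -4p - 2 ⇒ p = - \frac{2}{5}.
Matching constants: q = 4p - 4q - 2 ⇒ q = - \frac{18}{25}.
General: f(n) = A·(-4)^n - \frac{2 n}{5} - \frac{18}{25}.
Apply f(0) = -3: A - \frac{18}{25} = -3 ⇒ A = - \frac{57}{25}.
So f(n) = - \frac{57 \left(-4\right)^{n}}{25} - \frac{2 n}{5} - \frac{18}{25}.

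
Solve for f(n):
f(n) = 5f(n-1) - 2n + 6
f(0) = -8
First-order linear with linear forcing.
Homogeneous solution: f_h(n) = A·(5)^n.
Try particular f_p(n) = pn + q. Substituting:
  pn + q = 5(p(n-1) + q) - 2n + 6.
Matching the n-coefficient: p = 5p - 2 ⇒ p = \frac{1}{2}.
Matching constants: q = -5p + 5q + 6 ⇒ q = - \frac{7}{8}.
General: f(n) = A·(5)^n + \frac{n}{2} - \frac{7}{8}.
Apply f(0) = -8: A - \frac{7}{8} = -8 ⇒ A = - \frac{57}{8}.
So f(n) = - \frac{57 \cdot 5^{n}}{8} + \frac{n}{2} - \frac{7}{8}.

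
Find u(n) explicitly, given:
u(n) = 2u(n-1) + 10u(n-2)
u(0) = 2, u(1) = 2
Characteristic equation: x² - 2x - 10 = 0.
Discriminant Δ = (2)² + 4·(10) = 44.
Roots r₁,₂ = (2 ± √44)/2, so r₁ = 1 + \sqrt{11}, r₂ = 1 - \sqrt{11}.
General solution: u(n) = A·r₁^n + B·r₂^n.
From the initial conditions, A + B = 2 and r₁A + r₂B = 2.
Since r₁ - r₂ = √44: A = (2 - (2)r₂)/√44 = 1, and B = 2 - A = 1.
So u(n) = \left(1\right)\left(1 + \sqrt{11}\right)^n + \left(1\right)\left(1 - \sqrt{11}\right)^n.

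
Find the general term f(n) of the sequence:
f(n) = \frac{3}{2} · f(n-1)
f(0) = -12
Pure geometric recurrence with ratio \frac{3}{2}.
By induction f(n) = f(0) · (\frac{3}{2})^n = - 12 \left(\frac{3}{2}\right)^{n}.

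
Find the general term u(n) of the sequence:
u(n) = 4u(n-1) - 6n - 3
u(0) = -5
First-order linear with linear forcing.
Homogeneous solution: u_h(n) = A·(4)^n.
Try particular u_p(n) = pn + q. Substituting:
  pn + q = 4(p(n-1) + q) - 6n - 3.
Matching the n-coefficient: p = 4p - 6 ⇒ p = 2.
Matching constants: q = -4p + 4q - 3 ⇒ q = \frac{11}{3}.
General: u(n) = A·(4)^n + 2 n + \frac{11}{3}.
Apply u(0) = -5: A + \frac{11}{3} = -5 ⇒ A = - \frac{26}{3}.
So u(n) = - \frac{26 \cdot 4^{n}}{3} + 2 n + \frac{11}{3}.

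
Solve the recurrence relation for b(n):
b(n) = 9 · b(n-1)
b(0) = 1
Pure geometric recurrence with ratio 9.
By induction b(n) = b(0) · (9)^n = 9^{n}.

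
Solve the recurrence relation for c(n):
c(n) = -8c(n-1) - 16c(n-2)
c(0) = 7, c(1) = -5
Characteristic equation: x² + 8x + 16 = 0, which is (x - (-4))².
Repeated root r = -4.
General solution: c(n) = (A + Bn)·(-4)^n.
From c(0) = 7: A = 7.
From c(1) = -5: (A + B)·(-4) = -5 ⇒ B = - \frac{23}{4}.
So c(n) = \left(7 - \frac{23 n}{4}\right) \cdot (-4)^n.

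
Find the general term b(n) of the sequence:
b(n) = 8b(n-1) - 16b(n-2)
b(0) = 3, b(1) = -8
Characteristic equation: x² - 8x + 16 = 0, which is (x - (4))².
Repeated root r = 4.
General solution: b(n) = (A + Bn)·(4)^n.
From b(0) = 3: A = 3.
From b(1) = -8: (A + B)·(4) = -8 ⇒ B = -5.
So b(n) = \left(3 - 5 n\right) \cdot (4)^n.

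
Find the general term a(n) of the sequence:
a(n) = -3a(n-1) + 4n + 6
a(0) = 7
First-order linear with linear forcing.
Homogeneous solution: a_h(n) = A·(-3)^n.
Try particular a_p(n) = pn + q. Substituting:
  pn + q = -3(p(n-1) + q) + 4n + 6.
Matching the n-coefficient: p = -3p + 4 ⇒ p = 1.
Matching constants: q = 3p - 3q + 6 ⇒ q = \frac{9}{4}.
General: a(n) = A·(-3)^n + n + \frac{9}{4}.
Apply a(0) = 7: A + \frac{9}{4} = 7 ⇒ A = \frac{19}{4}.
So a(n) = \frac{19 \left(-3\right)^{n}}{4} + n + \frac{9}{4}.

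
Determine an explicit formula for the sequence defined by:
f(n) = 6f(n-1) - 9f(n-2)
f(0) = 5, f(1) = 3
Characteristic equation: x² - 6x + 9 = 0, which is (x - (3))².
Repeated root r = 3.
General solution: f(n) = (A + Bn)·(3)^n.
From f(0) = 5: A = 5.
From f(1) = 3: (A + B)·(3) = 3 ⇒ B = -4.
So f(n) = \left(5 - 4 n\right) \cdot (3)^n.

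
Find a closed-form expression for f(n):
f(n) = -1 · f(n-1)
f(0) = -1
Pure geometric recurrence with ratio -1.
By induction f(n) = f(0) · (-1)^n = - \left(-1\right)^{n}.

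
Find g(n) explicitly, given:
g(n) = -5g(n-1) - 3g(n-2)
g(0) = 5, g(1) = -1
Characteristic equation: x² + 5x + 3 = 0.
Discriminant Δ = (-5)² + 4·(-3) = 13.
Roots r₁,₂ = (-5 ± √13)/2, so r₁ = - \frac{5}{2} + \frac{\sqrt{13}}{2}, r₂ = - \frac{5}{2} - \frac{\sqrt{13}}{2}.
General solution: g(n) = A·r₁^n + B·r₂^n.
From the initial conditions, A + B = 5 and r₁A + r₂B = -1.
Since r₁ - r₂ = √13: A = (-1 - (5)r₂)/√13 = \frac{5}{2} + \frac{23 \sqrt{13}}{26}, and B = 5 - A = \frac{5}{2} - \frac{23 \sqrt{13}}{26}.
So g(n) = \left(\frac{5}{2} + \frac{23 \sqrt{13}}{26}\right)\left(- \frac{5}{2} + \frac{\sqrt{13}}{2}\right)^n + \left(\frac{5}{2} - \frac{23 \sqrt{13}}{26}\right)\left(- \frac{5}{2} - \frac{\sqrt{13}}{2}\right)^n.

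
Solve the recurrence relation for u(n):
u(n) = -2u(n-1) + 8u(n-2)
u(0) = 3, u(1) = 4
Characteristic equation: x² + 2x - 8 = 0, which factors as (x - (2))(x - (-4)) = 0.
Roots r₁ = 2, r₂ = -4 (distinct).
General solution: u(n) = A·(2)^n + B·(-4)^n.
From u(0) = 3: A + B = 3.
From u(1) = 4: 2A - 4B = 4.
Solving: A = \frac{8}{3}, B = \frac{1}{3}.
So u(n) = \frac{\left(-4\right)^{n}}{3} + \frac{8 \cdot 2^{n}}{3}.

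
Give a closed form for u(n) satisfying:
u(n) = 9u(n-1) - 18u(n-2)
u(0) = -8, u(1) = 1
Characteristic equation: x² - 9x + 18 = 0, which factors as (x - (6))(x - (3)) = 0.
Roots r₁ = 6, r₂ = 3 (distinct).
General solution: u(n) = A·(6)^n + B·(3)^n.
From u(0) = -8: A + B = -8.
From u(1) = 1: 6A + 3B = 1.
Solving: A = \frac{25}{3}, B = - \frac{49}{3}.
So u(n) = - \frac{49 \cdot 3^{n}}{3} + \frac{25 \cdot 6^{n}}{3}.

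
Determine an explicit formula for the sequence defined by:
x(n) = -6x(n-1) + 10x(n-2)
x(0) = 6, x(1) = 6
Characteristic equation: x² + 6x - 10 = 0.
Discriminant Δ = (-6)² + 4·(10) = 76.
Roots r₁,₂ = (-6 ± √76)/2, so r₁ = -3 + \sqrt{19}, r₂ = - \sqrt{19} - 3.
General solution: x(n) = A·r₁^n + B·r₂^n.
From the initial conditions, A + B = 6 and r₁A + r₂B = 6.
Since r₁ - r₂ = √76: A = (6 - (6)r₂)/√76 = \frac{12 \sqrt{19}}{19} + 3, and B = 6 - A = 3 - \frac{12 \sqrt{19}}{19}.
So x(n) = \left(\frac{12 \sqrt{19}}{19} + 3\right)\left(-3 + \sqrt{19}\right)^n + \left(3 - \frac{12 \sqrt{19}}{19}\right)\left(- \sqrt{19} - 3\right)^n.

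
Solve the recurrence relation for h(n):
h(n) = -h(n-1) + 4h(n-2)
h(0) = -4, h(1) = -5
Characteristic equation: x² + x - 4 = 0.
Discriminant Δ = (-1)² + 4·(4) = 17.
Roots r₁,₂ = (-1 ± √17)/2, so r₁ = - \frac{1}{2} + \frac{\sqrt{17}}{2}, r₂ = - \frac{\sqrt{17}}{2} - \frac{1}{2}.
General solution: h(n) = A·r₁^n + B·r₂^n.
From the initial conditions, A + B = -4 and r₁A + r₂B = -5.
Since r₁ - r₂ = √17: A = (-5 - (-4)r₂)/√17 = -2 - \frac{7 \sqrt{17}}{17}, and B = -4 - A = -2 + \frac{7 \sqrt{17}}{17}.
So h(n) = \left(-2 - \frac{7 \sqrt{17}}{17}\right)\left(- \frac{1}{2} + \frac{\sqrt{17}}{2}\right)^n + \left(-2 + \frac{7 \sqrt{17}}{17}\right)\left(- \frac{\sqrt{17}}{2} - \frac{1}{2}\right)^n.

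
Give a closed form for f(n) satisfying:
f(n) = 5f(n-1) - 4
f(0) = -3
First-order linear non-homogeneous.
Homogeneous solution: f_h(n) = A·(5)^n.
Try constant particular solution f_p = K: K = 5K - 4 ⇒ K = 1.
General: f(n) = A·(5)^n + 1.
Apply f(0) = -3: A + 1 = -3 ⇒ A = -4.
So f(n) = 1 - 4 \cdot 5^{n}.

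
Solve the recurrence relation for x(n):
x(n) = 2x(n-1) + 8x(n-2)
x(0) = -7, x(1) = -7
Characteristic equation: x² - 2x - 8 = 0, which factors as (x - (4))(x - (-2)) = 0.
Roots r₁ = 4, r₂ = -2 (distinct).
General solution: x(n) = A·(4)^n + B·(-2)^n.
From x(0) = -7: A + B = -7.
From x(1) = -7: 4A - 2B = -7.
Solving: A = - \frac{7}{2}, B = - \frac{7}{2}.
So x(n) = - \frac{7 \left(-2\right)^{n}}{2} - \frac{7 \cdot 4^{n}}{2}.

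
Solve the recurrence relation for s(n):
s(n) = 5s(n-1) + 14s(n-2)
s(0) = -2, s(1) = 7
Characteristic equation: x² - 5x - 14 = 0, which factors as (x - (-2))(x - (7)) = 0.
Roots r₁ = -2, r₂ = 7 (distinct).
General solution: s(n) = A·(-2)^n + B·(7)^n.
From s(0) = -2: A + B = -2.
From s(1) = 7: -2A + 7B = 7.
Solving: A = - \frac{7}{3}, B = \frac{1}{3}.
So s(n) = - \frac{7 \left(-2\right)^{n}}{3} + \frac{7^{n}}{3}.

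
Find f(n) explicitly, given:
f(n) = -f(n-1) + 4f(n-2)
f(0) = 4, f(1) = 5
Characteristic equation: x² + x - 4 = 0.
Discriminant Δ = (-1)² + 4·(4) = 17.
Roots r₁,₂ = (-1 ± √17)/2, so r₁ = - \frac{1}{2} + \frac{\sqrt{17}}{2}, r₂ = - \frac{\sqrt{17}}{2} - \frac{1}{2}.
General solution: f(n) = A·r₁^n + B·r₂^n.
From the initial conditions, A + B = 4 and r₁A + r₂B = 5.
Since r₁ - r₂ = √17: A = (5 - (4)r₂)/√17 = \frac{7 \sqrt{17}}{17} + 2, and B = 4 - A = 2 - \frac{7 \sqrt{17}}{17}.
So f(n) = \left(\frac{7 \sqrt{17}}{17} + 2\right)\left(- \frac{1}{2} + \frac{\sqrt{17}}{2}\right)^n + \left(2 - \frac{7 \sqrt{17}}{17}\right)\left(- \frac{\sqrt{17}}{2} - \frac{1}{2}\right)^n.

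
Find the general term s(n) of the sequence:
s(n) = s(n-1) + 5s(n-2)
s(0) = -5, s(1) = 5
Characteristic equation: x² - x - 5 = 0.
Discriminant Δ = (1)² + 4·(5) = 21.
Roots r₁,₂ = (1 ± √21)/2, so r₁ = \frac{1}{2} + \frac{\sqrt{21}}{2}, r₂ = \frac{1}{2} - \frac{\sqrt{21}}{2}.
General solution: s(n) = A·r₁^n + B·r₂^n.
From the initial conditions, A + B = -5 and r₁A + r₂B = 5.
Since r₁ - r₂ = √21: A = (5 - (-5)r₂)/√21 = - \frac{5}{2} + \frac{5 \sqrt{21}}{14}, and B = -5 - A = - \frac{5}{2} - \frac{5 \sqrt{21}}{14}.
So s(n) = \left(- \frac{5}{2} + \frac{5 \sqrt{21}}{14}\right)\left(\frac{1}{2} + \frac{\sqrt{21}}{2}\right)^n + \left(- \frac{5}{2} - \frac{5 \sqrt{21}}{14}\right)\left(\frac{1}{2} - \frac{\sqrt{21}}{2}\right)^n.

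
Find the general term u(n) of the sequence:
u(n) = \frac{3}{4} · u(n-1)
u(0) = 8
Pure geometric recurrence with ratio \frac{3}{4}.
By induction u(n) = u(0) · (\frac{3}{4})^n = 8 \left(\frac{3}{4}\right)^{n}.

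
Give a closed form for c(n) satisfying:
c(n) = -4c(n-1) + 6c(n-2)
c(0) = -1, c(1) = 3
Characteristic equation: x² + 4x - 6 = 0.
Discriminant Δ = (-4)² + 4·(6) = 40.
Roots r₁,₂ = (-4 ± √40)/2, so r₁ = -2 + \sqrt{10}, r₂ = - \sqrt{10} - 2.
General solution: c(n) = A·r₁^n + B·r₂^n.
From the initial conditions, A + B = -1 and r₁A + r₂B = 3.
Since r₁ - r₂ = √40: A = (3 - (-1)r₂)/√40 = - \frac{1}{2} + \frac{\sqrt{10}}{20}, and B = -1 - A = - \frac{1}{2} - \frac{\sqrt{10}}{20}.
So c(n) = \left(- \frac{1}{2} + \frac{\sqrt{10}}{20}\right)\left(-2 + \sqrt{10}\right)^n + \left(- \frac{1}{2} - \frac{\sqrt{10}}{20}\right)\left(- \sqrt{10} - 2\right)^n.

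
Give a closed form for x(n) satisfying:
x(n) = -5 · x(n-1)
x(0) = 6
Pure geometric recurrence with ratio -5.
By induction x(n) = x(0) · (-5)^n = 6 \left(-5\right)^{n}.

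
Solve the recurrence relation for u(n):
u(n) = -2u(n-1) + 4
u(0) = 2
First-order linear non-homogeneous.
Homogeneous solution: u_h(n) = A·(-2)^n.
Try constant particular solution u_p = K: K = -2K + 4 ⇒ K = \frac{4}{3}.
General: u(n) = A·(-2)^n + \frac{4}{3}.
Apply u(0) = 2: A + \frac{4}{3} = 2 ⇒ A = \frac{2}{3}.
So u(n) = \frac{2 \left(-2\right)^{n}}{3} + \frac{4}{3}.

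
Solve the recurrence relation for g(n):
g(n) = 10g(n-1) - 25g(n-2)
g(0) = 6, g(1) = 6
Characteristic equation: x² - 10x + 25 = 0, which is (x - (5))².
Repeated root r = 5.
General solution: g(n) = (A + Bn)·(5)^n.
From g(0) = 6: A = 6.
From g(1) = 6: (A + B)·(5) = 6 ⇒ B = - \frac{24}{5}.
So g(n) = \left(6 - \frac{24 n}{5}\right) \cdot (5)^n.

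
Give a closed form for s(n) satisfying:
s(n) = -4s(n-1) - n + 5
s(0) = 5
First-order linear with linear forcing.
Homogeneous solution: s_h(n) = A·(-4)^n.
Try particular s_p(n) = pn + q. Substituting:
  pn + q = -4(p(n-1) + q) - n + 5.
Matching the n-coefficient: p = -4p - 1 ⇒ p = - \frac{1}{5}.
Matching constants: q = 4p - 4q + 5 ⇒ q = \frac{21}{25}.
General: s(n) = A·(-4)^n - \frac{n}{5} + \frac{21}{25}.
Apply s(0) = 5: A + \frac{21}{25} = 5 ⇒ A = \frac{104}{25}.
So s(n) = \frac{104 \left(-4\right)^{n}}{25} - \frac{n}{5} + \frac{21}{25}.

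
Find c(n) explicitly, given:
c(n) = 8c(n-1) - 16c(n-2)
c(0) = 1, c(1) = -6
Characteristic equation: x² - 8x + 16 = 0, which is (x - (4))².
Repeated root r = 4.
General solution: c(n) = (A + Bn)·(4)^n.
From c(0) = 1: A = 1.
From c(1) = -6: (A + B)·(4) = -6 ⇒ B = - \frac{5}{2}.
So c(n) = \left(1 - \frac{5 n}{2}\right) \cdot (4)^n.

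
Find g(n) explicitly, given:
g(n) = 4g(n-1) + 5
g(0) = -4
First-order linear non-homogeneous.
Homogeneous solution: g_h(n) = A·(4)^n.
Try constant particular solution g_p = K: K = 4K + 5 ⇒ K = - \frac{5}{3}.
General: g(n) = A·(4)^n - \frac{5}{3}.
Apply g(0) = -4: A - \frac{5}{3} = -4 ⇒ A = - \frac{7}{3}.
So g(n) = - \frac{7 \cdot 4^{n}}{3} - \frac{5}{3}.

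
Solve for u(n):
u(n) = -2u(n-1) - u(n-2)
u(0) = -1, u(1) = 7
Characteristic equation: x² + 2x + 1 = 0, which is (x - (-1))².
Repeated root r = -1.
General solution: u(n) = (A + Bn)·(-1)^n.
From u(0) = -1: A = -1.
From u(1) = 7: (A + B)·(-1) = 7 ⇒ B = -6.
So u(n) = \left(- 6 n - 1\right) \cdot (-1)^n.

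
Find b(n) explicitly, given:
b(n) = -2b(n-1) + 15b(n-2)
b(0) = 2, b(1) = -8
Characteristic equation: x² + 2x - 15 = 0, which factors as (x - (-5))(x - (3)) = 0.
Roots r₁ = -5, r₂ = 3 (distinct).
General solution: b(n) = A·(-5)^n + B·(3)^n.
From b(0) = 2: A + B = 2.
From b(1) = -8: -5A + 3B = -8.
Solving: A = \frac{7}{4}, B = \frac{1}{4}.
So b(n) = \frac{7 \left(-5\right)^{n}}{4} + \frac{3^{n}}{4}.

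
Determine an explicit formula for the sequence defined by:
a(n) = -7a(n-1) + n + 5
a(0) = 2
First-order linear with linear forcing.
Homogeneous solution: a_h(n) = A·(-7)^n.
Try particular a_p(n) = pn + q. Substituting:
  pn + q = -7(p(n-1) + q) + n + 5.
Matching the n-coefficient: p = -7p + 1 ⇒ p = \frac{1}{8}.
Matching constants: q = 7p - 7q + 5 ⇒ q = \frac{47}{64}.
General: a(n) = A·(-7)^n + \frac{n}{8} + \frac{47}{64}.
Apply a(0) = 2: A + \frac{47}{64} = 2 ⇒ A = \frac{81}{64}.
So a(n) = \frac{81 \left(-7\right)^{n}}{64} + \frac{n}{8} + \frac{47}{64}.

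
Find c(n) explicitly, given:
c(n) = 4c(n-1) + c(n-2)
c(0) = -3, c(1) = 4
Characteristic equation: x² - 4x - 1 = 0.
Discriminant Δ = (4)² + 4·(1) = 20.
Roots r₁,₂ = (4 ± √20)/2, so r₁ = 2 + \sqrt{5}, r₂ = 2 - \sqrt{5}.
General solution: c(n) = A·r₁^n + B·r₂^n.
From the initial conditions, A + B = -3 and r₁A + r₂B = 4.
Since r₁ - r₂ = √20: A = (4 - (-3)r₂)/√20 = - \frac{3}{2} + \sqrt{5}, and B = -3 - A = - \sqrt{5} - \frac{3}{2}.
So c(n) = \left(- \frac{3}{2} + \sqrt{5}\right)\left(2 + \sqrt{5}\right)^n + \left(- \sqrt{5} - \frac{3}{2}\right)\left(2 - \sqrt{5}\right)^n.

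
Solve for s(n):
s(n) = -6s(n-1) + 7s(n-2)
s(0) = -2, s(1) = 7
Characteristic equation: x² + 6x - 7 = 0, which factors as (x - (1))(x - (-7)) = 0.
Roots r₁ = 1, r₂ = -7 (distinct).
General solution: s(n) = A·(1)^n + B·(-7)^n.
From s(0) = -2: A + B = -2.
From s(1) = 7: A - 7B = 7.
Solving: A = - \frac{7}{8}, B = - \frac{9}{8}.
So s(n) = - \frac{9 \left(-7\right)^{n}}{8} - \frac{7}{8}.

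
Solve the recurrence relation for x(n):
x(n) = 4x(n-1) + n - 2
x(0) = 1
First-order linear with linear forcing.
Homogeneous solution: x_h(n) = A·(4)^n.
Try particular x_p(n) = pn + q. Substituting:
  pn + q = 4(p(n-1) + q) + n - 2.
Matching the n-coefficient: p = 4p + 1 ⇒ p = - \frac{1}{3}.
Matching constants: q = -4p + 4q - 2 ⇒ q = \frac{2}{9}.
General: x(n) = A·(4)^n - \frac{n}{3} + \frac{2}{9}.
Apply x(0) = 1: A + \frac{2}{9} = 1 ⇒ A = \frac{7}{9}.
So x(n) = \frac{7 \cdot 4^{n}}{9} - \frac{n}{3} + \frac{2}{9}.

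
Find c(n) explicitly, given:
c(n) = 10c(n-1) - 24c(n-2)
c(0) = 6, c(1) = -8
Characteristic equation: x² - 10x + 24 = 0, which factors as (x - (4))(x - (6)) = 0.
Roots r₁ = 4, r₂ = 6 (distinct).
General solution: c(n) = A·(4)^n + B·(6)^n.
From c(0) = 6: A + B = 6.
From c(1) = -8: 4A + 6B = -8.
Solving: A = 22, B = -16.
So c(n) = 22 \cdot 4^{n} - 16 \cdot 6^{n}.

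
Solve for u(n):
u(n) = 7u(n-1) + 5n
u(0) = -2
First-order linear with linear forcing.
Homogeneous solution: u_h(n) = A·(7)^n.
Try particular u_p(n) = pn + q. Substituting:
  pn + q = 7(p(n-1) + q) + 5n.
Matching the n-coefficient: p = 7p + 5 ⇒ p = - \frac{5}{6}.
Matching constants: q = -7p + 7q ⇒ q = - \frac{35}{36}.
General: u(n) = A·(7)^n - \frac{5 n}{6} - \frac{35}{36}.
Apply u(0) = -2: A - \frac{35}{36} = -2 ⇒ A = - \frac{37}{36}.
So u(n) = - \frac{37 \cdot 7^{n}}{36} - \frac{5 n}{6} - \frac{35}{36}.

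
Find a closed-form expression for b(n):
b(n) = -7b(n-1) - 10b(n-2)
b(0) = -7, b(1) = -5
Characteristic equation: x² + 7x + 10 = 0, which factors as (x - (-2))(x - (-5)) = 0.
Roots r₁ = -2, r₂ = -5 (distinct).
General solution: b(n) = A·(-2)^n + B·(-5)^n.
From b(0) = -7: A + B = -7.
From b(1) = -5: -2A - 5B = -5.
Solving: A = - \frac{40}{3}, B = \frac{19}{3}.
So b(n) = - \frac{40 \left(-2\right)^{n}}{3} + \frac{19 \left(-5\right)^{n}}{3}.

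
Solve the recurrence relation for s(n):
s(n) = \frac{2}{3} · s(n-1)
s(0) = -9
Pure geometric recurrence with ratio \frac{2}{3}.
By induction s(n) = s(0) · (\frac{2}{3})^n = - 9 \left(\frac{2}{3}\right)^{n}.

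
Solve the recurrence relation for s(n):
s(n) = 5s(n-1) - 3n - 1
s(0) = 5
First-order linear with linear forcing.
Homogeneous solution: s_h(n) = A·(5)^n.
Try particular s_p(n) = pn + q. Substituting:
  pn + q = 5(p(n-1) + q) - 3n - 1.
Matching the n-coefficient: p = 5p - 3 ⇒ p = \frac{3}{4}.
Matching constants: q = -5p + 5q - 1 ⇒ q = \frac{19}{16}.
General: s(n) = A·(5)^n + \frac{3 n}{4} + \frac{19}{16}.
Apply s(0) = 5: A + \frac{19}{16} = 5 ⇒ A = \frac{61}{16}.
So s(n) = \frac{61 \cdot 5^{n}}{16} + \frac{3 n}{4} + \frac{19}{16}.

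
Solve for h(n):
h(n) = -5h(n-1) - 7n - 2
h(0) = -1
First-order linear with linear forcing.
Homogeneous solution: h_h(n) = A·(-5)^n.
Try particular h_p(n) = pn + q. Substituting:
  pn + q = -5(p(n-1) + q) - 7n - 2.
Matching the n-coefficient: p = -5p - 7 ⇒ p = - \frac{7}{6}.
Matching constants: q = 5p - 5q - 2 ⇒ q = - \frac{47}{36}.
General: h(n) = A·(-5)^n - \frac{7 n}{6} - \frac{47}{36}.
Apply h(0) = -1: A - \frac{47}{36} = -1 ⇒ A = \frac{11}{36}.
So h(n) = \frac{11 \left(-5\right)^{n}}{36} - \frac{7 n}{6} - \frac{47}{36}.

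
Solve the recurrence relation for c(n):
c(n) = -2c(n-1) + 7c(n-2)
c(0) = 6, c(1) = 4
Characteristic equation: x² + 2x - 7 = 0.
Discriminant Δ = (-2)² + 4·(7) = 32.
Roots r₁,₂ = (-2 ± √32)/2, so r₁ = -1 + 2 \sqrt{2}, r₂ = - 2 \sqrt{2} - 1.
General solution: c(n) = A·r₁^n + B·r₂^n.
From the initial conditions, A + B = 6 and r₁A + r₂B = 4.
Since r₁ - r₂ = √32: A = (4 - (6)r₂)/√32 = \frac{5 \sqrt{2}}{4} + 3, and B = 6 - A = 3 - \frac{5 \sqrt{2}}{4}.
So c(n) = \left(\frac{5 \sqrt{2}}{4} + 3\right)\left(-1 + 2 \sqrt{2}\right)^n + \left(3 - \frac{5 \sqrt{2}}{4}\right)\left(- 2 \sqrt{2} - 1\right)^n.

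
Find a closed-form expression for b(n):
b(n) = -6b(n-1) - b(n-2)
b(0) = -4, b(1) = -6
Characteristic equation: x² + 6x + 1 = 0.
Discriminant Δ = (-6)² + 4·(-1) = 32.
Roots r₁,₂ = (-6 ± √32)/2, so r₁ = -3 + 2 \sqrt{2}, r₂ = -3 - 2 \sqrt{2}.
General solution: b(n) = A·r₁^n + B·r₂^n.
From the initial conditions, A + B = -4 and r₁A + r₂B = -6.
Since r₁ - r₂ = √32: A = (-6 - (-4)r₂)/√32 = - \frac{9 \sqrt{2}}{4} - 2, and B = -4 - A = -2 + \frac{9 \sqrt{2}}{4}.
So b(n) = \left(- \frac{9 \sqrt{2}}{4} - 2\right)\left(-3 + 2 \sqrt{2}\right)^n + \left(-2 + \frac{9 \sqrt{2}}{4}\right)\left(-3 - 2 \sqrt{2}\right)^n.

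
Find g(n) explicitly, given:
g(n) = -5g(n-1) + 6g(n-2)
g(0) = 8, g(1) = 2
Characteristic equation: x² + 5x - 6 = 0, which factors as (x - (-6))(x - (1)) = 0.
Roots r₁ = -6, r₂ = 1 (distinct).
General solution: g(n) = A·(-6)^n + B·(1)^n.
From g(0) = 8: A + B = 8.
From g(1) = 2: -6A + B = 2.
Solving: A = \frac{6}{7}, B = \frac{50}{7}.
So g(n) = \frac{6 \left(-6\right)^{n}}{7} + \frac{50}{7}.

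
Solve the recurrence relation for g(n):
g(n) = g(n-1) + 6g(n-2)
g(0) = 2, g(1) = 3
Characteristic equation: x² - x - 6 = 0, which factors as (x - (-2))(x - (3)) = 0.
Roots r₁ = -2, r₂ = 3 (distinct).
General solution: g(n) = A·(-2)^n + B·(3)^n.
From g(0) = 2: A + B = 2.
From g(1) = 3: -2A + 3B = 3.
Solving: A = \frac{3}{5}, B = \frac{7}{5}.
So g(n) = \frac{3 \left(-2\right)^{n}}{5} + \frac{7 \cdot 3^{n}}{5}.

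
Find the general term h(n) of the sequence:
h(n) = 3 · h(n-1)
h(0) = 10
Pure geometric recurrence with ratio 3.
By induction h(n) = h(0) · (3)^n = 10 \cdot 3^{n}.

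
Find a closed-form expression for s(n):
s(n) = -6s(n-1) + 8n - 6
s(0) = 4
First-order linear with linear forcing.
Homogeneous solution: s_h(n) = A·(-6)^n.
Try particular s_p(n) = pn + q. Substituting:
  pn + q = -6(p(n-1) + q) + 8n - 6.
Matching the n-coefficient: p = -6p + 8 ⇒ p = \frac{8}{7}.
Matching constants: q = 6p - 6q - 6 ⇒ q = \frac{6}{49}.
General: s(n) = A·(-6)^n + \frac{8 n}{7} + \frac{6}{49}.
Apply s(0) = 4: A + \frac{6}{49} = 4 ⇒ A = \frac{190}{49}.
So s(n) = \frac{190 \left(-6\right)^{n}}{49} + \frac{8 n}{7} + \frac{6}{49}.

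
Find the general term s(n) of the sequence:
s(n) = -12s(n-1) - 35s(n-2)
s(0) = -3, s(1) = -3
Characteristic equation: x² + 12x + 35 = 0, which factors as (x - (-5))(x - (-7)) = 0.
Roots r₁ = -5, r₂ = -7 (distinct).
General solution: s(n) = A·(-5)^n + B·(-7)^n.
From s(0) = -3: A + B = -3.
From s(1) = -3: -5A - 7B = -3.
Solving: A = -12, B = 9.
So s(n) = - 12 \left(-5\right)^{n} + 9 \left(-7\right)^{n}.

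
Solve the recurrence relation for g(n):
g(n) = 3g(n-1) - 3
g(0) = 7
First-order linear non-homogeneous.
Homogeneous solution: g_h(n) = A·(3)^n.
Try constant particular solution g_p = K: K = 3K - 3 ⇒ K = \frac{3}{2}.
General: g(n) = A·(3)^n + \frac{3}{2}.
Apply g(0) = 7: A + \frac{3}{2} = 7 ⇒ A = \frac{11}{2}.
So g(n) = \frac{11 \cdot 3^{n}}{2} + \frac{3}{2}.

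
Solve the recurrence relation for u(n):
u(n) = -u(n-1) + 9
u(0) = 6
First-order linear non-homogeneous.
Homogeneous solution: u_h(n) = A·(-1)^n.
Try constant particular solution u_p = K: K = -K + 9 ⇒ K = \frac{9}{2}.
General: u(n) = A·(-1)^n + \frac{9}{2}.
Apply u(0) = 6: A + \frac{9}{2} = 6 ⇒ A = \frac{3}{2}.
So u(n) = \frac{3 \left(-1\right)^{n}}{2} + \frac{9}{2}.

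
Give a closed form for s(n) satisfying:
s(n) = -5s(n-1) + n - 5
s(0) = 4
First-order linear with linear forcing.
Homogeneous solution: s_h(n) = A·(-5)^n.
Try particular s_p(n) = pn + q. Substituting:
  pn + q = -5(p(n-1) + q) + n - 5.
Matching the n-coefficient: p = -5p + 1 ⇒ p = \frac{1}{6}.
Matching constants: q = 5p - 5q - 5 ⇒ q = - \frac{25}{36}.
General: s(n) = A·(-5)^n + \frac{n}{6} - \frac{25}{36}.
Apply s(0) = 4: A - \frac{25}{36} = 4 ⇒ A = \frac{169}{36}.
So s(n) = \frac{169 \left(-5\right)^{n}}{36} + \frac{n}{6} - \frac{25}{36}.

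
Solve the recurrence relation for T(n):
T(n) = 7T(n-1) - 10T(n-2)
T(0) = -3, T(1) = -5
Characteristic equation: x² - 7x + 10 = 0, which factors as (x - (5))(x - (2)) = 0.
Roots r₁ = 5, r₂ = 2 (distinct).
General solution: T(n) = A·(5)^n + B·(2)^n.
From T(0) = -3: A + B = -3.
From T(1) = -5: 5A + 2B = -5.
Solving: A = \frac{1}{3}, B = - \frac{10}{3}.
So T(n) = - \frac{10 \cdot 2^{n}}{3} + \frac{5^{n}}{3}.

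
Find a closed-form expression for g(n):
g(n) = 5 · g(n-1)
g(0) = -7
Pure geometric recurrence with ratio 5.
By induction g(n) = g(0) · (5)^n = - 7 \cdot 5^{n}.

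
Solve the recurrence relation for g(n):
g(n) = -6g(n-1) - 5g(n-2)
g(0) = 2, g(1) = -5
Characteristic equation: x² + 6x + 5 = 0, which factors as (x - (-1))(x - (-5)) = 0.
Roots r₁ = -1, r₂ = -5 (distinct).
General solution: g(n) = A·(-1)^n + B·(-5)^n.
From g(0) = 2: A + B = 2.
From g(1) = -5: -A - 5B = -5.
Solving: A = \frac{5}{4}, B = \frac{3}{4}.
So g(n) = \frac{5 \left(-1\right)^{n}}{4} + \frac{3 \left(-5\right)^{n}}{4}.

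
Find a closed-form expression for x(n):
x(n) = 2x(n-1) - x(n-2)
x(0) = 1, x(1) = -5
Characteristic equation: x² - 2x + 1 = 0, which is (x - (1))².
Repeated root r = 1.
General solution: x(n) = (A + Bn)·(1)^n.
From x(0) = 1: A = 1.
From x(1) = -5: (A + B)·(1) = -5 ⇒ B = -6.
So x(n) = \left(1 - 6 n\right) \cdot (1)^n.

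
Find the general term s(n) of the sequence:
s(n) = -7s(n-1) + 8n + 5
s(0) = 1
First-order linear with linear forcing.
Homogeneous solution: s_h(n) = A·(-7)^n.
Try particular s_p(n) = pn + q. Substituting:
  pn + q = -7(p(n-1) + q) + 8n + 5.
Matching the n-coefficient: p = -7p + 8 ⇒ p = 1.
Matching constants: q = 7p - 7q + 5 ⇒ q = \frac{3}{2}.
General: s(n) = A·(-7)^n + n + \frac{3}{2}.
Apply s(0) = 1: A + \frac{3}{2} = 1 ⇒ A = - \frac{1}{2}.
So s(n) = - \frac{\left(-7\right)^{n}}{2} + n + \frac{3}{2}.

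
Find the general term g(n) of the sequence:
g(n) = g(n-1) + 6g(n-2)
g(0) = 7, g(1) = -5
Characteristic equation: x² - x - 6 = 0, which factors as (x - (-2))(x - (3)) = 0.
Roots r₁ = -2, r₂ = 3 (distinct).
General solution: g(n) = A·(-2)^n + B·(3)^n.
From g(0) = 7: A + B = 7.
From g(1) = -5: -2A + 3B = -5.
Solving: A = \frac{26}{5}, B = \frac{9}{5}.
So g(n) = \frac{26 \left(-2\right)^{n}}{5} + \frac{9 \cdot 3^{n}}{5}.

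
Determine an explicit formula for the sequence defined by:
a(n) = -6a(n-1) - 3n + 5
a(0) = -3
First-order linear with linear forcing.
Homogeneous solution: a_h(n) = A·(-6)^n.
Try particular a_p(n) = pn + q. Substituting:
  pn + q = -6(p(n-1) + q) - 3n + 5.
Matching the n-coefficient: p = -6p - 3 ⇒ p = - \frac{3}{7}.
Matching constants: q = 6p - 6q + 5 ⇒ q = \frac{17}{49}.
General: a(n) = A·(-6)^n - \frac{3 n}{7} + \frac{17}{49}.
Apply a(0) = -3: A + \frac{17}{49} = -3 ⇒ A = - \frac{164}{49}.
So a(n) = - \frac{164 \left(-6\right)^{n}}{49} - \frac{3 n}{7} + \frac{17}{49}.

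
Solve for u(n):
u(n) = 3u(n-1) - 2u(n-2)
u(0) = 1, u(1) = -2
Characteristic equation: x² - 3x + 2 = 0, which factors as (x - (2))(x - (1)) = 0.
Roots r₁ = 2, r₂ = 1 (distinct).
General solution: u(n) = A·(2)^n + B·(1)^n.
From u(0) = 1: A + B = 1.
From u(1) = -2: 2A + B = -2.
Solving: A = -3, B = 4.
So u(n) = 4 - 3 \cdot 2^{n}.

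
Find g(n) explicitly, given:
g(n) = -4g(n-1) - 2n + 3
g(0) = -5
First-order linear with linear forcing.
Homogeneous solution: g_h(n) = A·(-4)^n.
Try particular g_p(n) = pn + q. Substituting:
  pn + q = -4(p(n-1) + q) - 2n + 3.
Matching the n-coefficient: p = -4p - 2 ⇒ p = - \frac{2}{5}.
Matching constants: q = 4p - 4q + 3 ⇒ q = \frac{7}{25}.
General: g(n) = A·(-4)^n - \frac{2 n}{5} + \frac{7}{25}.
Apply g(0) = -5: A + \frac{7}{25} = -5 ⇒ A = - \frac{132}{25}.
So g(n) = - \frac{132 \left(-4\right)^{n}}{25} - \frac{2 n}{5} + \frac{7}{25}.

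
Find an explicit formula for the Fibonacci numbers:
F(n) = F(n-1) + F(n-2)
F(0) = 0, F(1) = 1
This is the Fibonacci sequence.
Characteristic equation: x² - x - 1 = 0; roots r₁ = \frac{1}{2} + \frac{\sqrt{5}}{2}, r₂ = \frac{1}{2} - \frac{\sqrt{5}}{2}.
General: F(n) = A·r₁^n + B·r₂^n. Solving with F(0)=0, F(1)=1 gives A = \frac{\sqrt{5}}{5}, B = - \frac{\sqrt{5}}{5}.
So F(n) = \frac{2^{- n} \sqrt{5} \left(- \left(1 - \sqrt{5}\right)^{n} + \left(1 + \sqrt{5}\right)^{n}\right)}{5}.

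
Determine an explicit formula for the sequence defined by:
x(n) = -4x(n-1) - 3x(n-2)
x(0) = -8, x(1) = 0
Characteristic equation: x² + 4x + 3 = 0, which factors as (x - (-1))(x - (-3)) = 0.
Roots r₁ = -1, r₂ = -3 (distinct).
General solution: x(n) = A·(-1)^n + B·(-3)^n.
From x(0) = -8: A + B = -8.
From x(1) = 0: -A - 3B = 0.
Solving: A = -12, B = 4.
So x(n) = - 12 \left(-1\right)^{n} + 4 \left(-3\right)^{n}.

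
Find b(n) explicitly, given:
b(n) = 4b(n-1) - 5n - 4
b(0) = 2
First-order linear with linear forcing.
Homogeneous solution: b_h(n) = A·(4)^n.
Try particular b_p(n) = pn + q. Substituting:
  pn + q = 4(p(n-1) + q) - 5n - 4.
Matching the n-coefficient: p = 4p - 5 ⇒ p = \frac{5}{3}.
Matching constants: q = -4p + 4q - 4 ⇒ q = \frac{32}{9}.
General: b(n) = A·(4)^n + \frac{5 n}{3} + \frac{32}{9}.
Apply b(0) = 2: A + \frac{32}{9} = 2 ⇒ A = - \frac{14}{9}.
So b(n) = - \frac{14 \cdot 4^{n}}{9} + \frac{5 n}{3} + \frac{32}{9}.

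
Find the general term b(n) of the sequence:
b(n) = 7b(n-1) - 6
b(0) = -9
First-order linear non-homogeneous.
Homogeneous solution: b_h(n) = A·(7)^n.
Try constant particular solution b_p = K: K = 7K - 6 ⇒ K = 1.
General: b(n) = A·(7)^n + 1.
Apply b(0) = -9: A + 1 = -9 ⇒ A = -10.
So b(n) = 1 - 10 \cdot 7^{n}.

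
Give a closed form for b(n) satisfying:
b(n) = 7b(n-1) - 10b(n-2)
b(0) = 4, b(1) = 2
Characteristic equation: x² - 7x + 10 = 0, which factors as (x - (2))(x - (5)) = 0.
Roots r₁ = 2, r₂ = 5 (distinct).
General solution: b(n) = A·(2)^n + B·(5)^n.
From b(0) = 4: A + B = 4.
From b(1) = 2: 2A + 5B = 2.
Solving: A = 6, B = -2.
So b(n) = 6 \cdot 2^{n} - 2 \cdot 5^{n}.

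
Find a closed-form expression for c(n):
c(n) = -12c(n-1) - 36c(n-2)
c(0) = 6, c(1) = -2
Characteristic equation: x² + 12x + 36 = 0, which is (x - (-6))².
Repeated root r = -6.
General solution: c(n) = (A + Bn)·(-6)^n.
From c(0) = 6: A = 6.
From c(1) = -2: (A + B)·(-6) = -2 ⇒ B = - \frac{17}{3}.
So c(n) = \left(6 - \frac{17 n}{3}\right) \cdot (-6)^n.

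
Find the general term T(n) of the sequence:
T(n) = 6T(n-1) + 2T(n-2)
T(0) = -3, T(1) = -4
Characteristic equation: x² - 6x - 2 = 0.
Discriminant Δ = (6)² + 4·(2) = 44.
Roots r₁,₂ = (6 ± √44)/2, so r₁ = 3 + \sqrt{11}, r₂ = 3 - \sqrt{11}.
General solution: T(n) = A·r₁^n + B·r₂^n.
From the initial conditions, A + B = -3 and r₁A + r₂B = -4.
Since r₁ - r₂ = √44: A = (-4 - (-3)r₂)/√44 = - \frac{3}{2} + \frac{5 \sqrt{11}}{22}, and B = -3 - A = - \frac{3}{2} - \frac{5 \sqrt{11}}{22}.
So T(n) = \left(- \frac{3}{2} + \frac{5 \sqrt{11}}{22}\right)\left(3 + \sqrt{11}\right)^n + \left(- \frac{3}{2} - \frac{5 \sqrt{11}}{22}\right)\left(3 - \sqrt{11}\right)^n.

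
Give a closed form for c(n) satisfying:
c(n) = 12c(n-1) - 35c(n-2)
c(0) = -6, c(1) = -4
Characteristic equation: x² - 12x + 35 = 0, which factors as (x - (5))(x - (7)) = 0.
Roots r₁ = 5, r₂ = 7 (distinct).
General solution: c(n) = A·(5)^n + B·(7)^n.
From c(0) = -6: A + B = -6.
From c(1) = -4: 5A + 7B = -4.
Solving: A = -19, B = 13.
So c(n) = - 19 \cdot 5^{n} + 13 \cdot 7^{n}.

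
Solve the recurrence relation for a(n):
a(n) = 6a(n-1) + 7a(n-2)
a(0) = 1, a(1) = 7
Characteristic equation: x² - 6x - 7 = 0, which factors as (x - (7))(x - (-1)) = 0.
Roots r₁ = 7, r₂ = -1 (distinct).
General solution: a(n) = A·(7)^n + B·(-1)^n.
From a(0) = 1: A + B = 1.
From a(1) = 7: 7A - B = 7.
Solving: A = 1, B = 0.
So a(n) = 7^{n}.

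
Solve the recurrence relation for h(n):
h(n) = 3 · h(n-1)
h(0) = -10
Pure geometric recurrence with ratio 3.
By induction h(n) = h(0) · (3)^n = - 10 \cdot 3^{n}.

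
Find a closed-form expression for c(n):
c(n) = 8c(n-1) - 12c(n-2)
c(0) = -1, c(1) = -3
Characteristic equation: x² - 8x + 12 = 0, which factors as (x - (6))(x - (2)) = 0.
Roots r₁ = 6, r₂ = 2 (distinct).
General solution: c(n) = A·(6)^n + B·(2)^n.
From c(0) = -1: A + B = -1.
From c(1) = -3: 6A + 2B = -3.
Solving: A = - \frac{1}{4}, B = - \frac{3}{4}.
So c(n) = - \frac{3 \cdot 2^{n}}{4} - \frac{6^{n}}{4}.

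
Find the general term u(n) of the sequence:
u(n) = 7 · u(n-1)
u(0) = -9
Pure geometric recurrence with ratio 7.
By induction u(n) = u(0) · (7)^n = - 9 \cdot 7^{n}.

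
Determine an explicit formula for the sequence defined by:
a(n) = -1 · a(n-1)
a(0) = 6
Pure geometric recurrence with ratio -1.
By induction a(n) = a(0) · (-1)^n = 6 \left(-1\right)^{n}.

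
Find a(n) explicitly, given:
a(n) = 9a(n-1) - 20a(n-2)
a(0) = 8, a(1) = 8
Characteristic equation: x² - 9x + 20 = 0, which factors as (x - (5))(x - (4)) = 0.
Roots r₁ = 5, r₂ = 4 (distinct).
General solution: a(n) = A·(5)^n + B·(4)^n.
From a(0) = 8: A + B = 8.
From a(1) = 8: 5A + 4B = 8.
Solving: A = -24, B = 32.
So a(n) = 32 \cdot 4^{n} - 24 \cdot 5^{n}.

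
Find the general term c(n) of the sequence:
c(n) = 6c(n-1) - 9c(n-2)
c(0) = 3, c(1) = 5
Characteristic equation: x² - 6x + 9 = 0, which is (x - (3))².
Repeated root r = 3.
General solution: c(n) = (A + Bn)·(3)^n.
From c(0) = 3: A = 3.
From c(1) = 5: (A + B)·(3) = 5 ⇒ B = - \frac{4}{3}.
So c(n) = \left(3 - \frac{4 n}{3}\right) \cdot (3)^n.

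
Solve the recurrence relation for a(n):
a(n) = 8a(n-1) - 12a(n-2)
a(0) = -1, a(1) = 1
Characteristic equation: x² - 8x + 12 = 0, which factors as (x - (6))(x - (2)) = 0.
Roots r₁ = 6, r₂ = 2 (distinct).
General solution: a(n) = A·(6)^n + B·(2)^n.
From a(0) = -1: A + B = -1.
From a(1) = 1: 6A + 2B = 1.
Solving: A = \frac{3}{4}, B = - \frac{7}{4}.
So a(n) = - \frac{7 \cdot 2^{n}}{4} + \frac{3 \cdot 6^{n}}{4}.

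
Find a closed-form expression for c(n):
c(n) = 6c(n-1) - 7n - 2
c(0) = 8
First-order linear with linear forcing.
Homogeneous solution: c_h(n) = A·(6)^n.
Try particular c_p(n) = pn + q. Substituting:
  pn + q = 6(p(n-1) + q) - 7n - 2.
Matching the n-coefficient: p = 6p - 7 ⇒ p = \frac{7}{5}.
Matching constants: q = -6p + 6q - 2 ⇒ q = \frac{52}{25}.
General: c(n) = A·(6)^n + \frac{7 n}{5} + \frac{52}{25}.
Apply c(0) = 8: A + \frac{52}{25} = 8 ⇒ A = \frac{148}{25}.
So c(n) = \frac{148 \cdot 6^{n}}{25} + \frac{7 n}{5} + \frac{52}{25}.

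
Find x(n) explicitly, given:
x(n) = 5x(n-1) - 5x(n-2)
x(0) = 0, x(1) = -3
Characteristic equation: x² - 5x + 5 = 0.
Discriminant Δ = (5)² + 4·(-5) = 5.
Roots r₁,₂ = (5 ± √5)/2, so r₁ = \frac{\sqrt{5}}{2} + \frac{5}{2}, r₂ = \frac{5}{2} - \frac{\sqrt{5}}{2}.
General solution: x(n) = A·r₁^n + B·r₂^n.
From the initial conditions, A + B = 0 and r₁A + r₂B = -3.
Since r₁ - r₂ = √5: A = (-3 - (0)r₂)/√5 = - \frac{3 \sqrt{5}}{5}, and B = 0 - A = \frac{3 \sqrt{5}}{5}.
So x(n) = \left(- \frac{3 \sqrt{5}}{5}\right)\left(\frac{\sqrt{5}}{2} + \frac{5}{2}\right)^n + \left(\frac{3 \sqrt{5}}{5}\right)\left(\frac{5}{2} - \frac{\sqrt{5}}{2}\right)^n.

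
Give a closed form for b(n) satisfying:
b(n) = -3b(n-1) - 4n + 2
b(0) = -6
First-order linear with linear forcing.
Homogeneous solution: b_h(n) = A·(-3)^n.
Try particular b_p(n) = pn + q. Substituting:
  pn + q = -3(p(n-1) + q) - 4n + 2.
Matching the n-coefficient: p = -3p - 4 ⇒ p = -1.
Matching constants: q = 3p - 3q + 2 ⇒ q = - \frac{1}{4}.
General: b(n) = A·(-3)^n - n - \frac{1}{4}.
Apply b(0) = -6: A - \frac{1}{4} = -6 ⇒ A = - \frac{23}{4}.
So b(n) = - \frac{23 \left(-3\right)^{n}}{4} - n - \frac{1}{4}.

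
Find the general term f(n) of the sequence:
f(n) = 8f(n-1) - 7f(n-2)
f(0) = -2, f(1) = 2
Characteristic equation: x² - 8x + 7 = 0, which factors as (x - (7))(x - (1)) = 0.
Roots r₁ = 7, r₂ = 1 (distinct).
General solution: f(n) = A·(7)^n + B·(1)^n.
From f(0) = -2: A + B = -2.
From f(1) = 2: 7A + B = 2.
Solving: A = \frac{2}{3}, B = - \frac{8}{3}.
So f(n) = \frac{2 \cdot 7^{n}}{3} - \frac{8}{3}.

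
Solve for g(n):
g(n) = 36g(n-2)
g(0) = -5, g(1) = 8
Characteristic equation: x² - 36 = 0, which factors as (x - (-6))(x - (6)) = 0.
Roots r₁ = -6, r₂ = 6 (distinct).
General solution: g(n) = A·(-6)^n + B·(6)^n.
From g(0) = -5: A + B = -5.
From g(1) = 8: -6A + 6B = 8.
Solving: A = - \frac{19}{6}, B = - \frac{11}{6}.
So g(n) = - \frac{19 \left(-6\right)^{n}}{6} - \frac{11 \cdot 6^{n}}{6}.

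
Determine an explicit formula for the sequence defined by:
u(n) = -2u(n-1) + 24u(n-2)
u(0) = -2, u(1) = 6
Characteristic equation: x² + 2x - 24 = 0, which factors as (x - (-6))(x - (4)) = 0.
Roots r₁ = -6, r₂ = 4 (distinct).
General solution: u(n) = A·(-6)^n + B·(4)^n.
From u(0) = -2: A + B = -2.
From u(1) = 6: -6A + 4B = 6.
Solving: A = - \frac{7}{5}, B = - \frac{3}{5}.
So u(n) = - \frac{7 \left(-6\right)^{n}}{5} - \frac{3 \cdot 4^{n}}{5}.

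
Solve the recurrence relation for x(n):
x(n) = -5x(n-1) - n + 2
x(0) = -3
First-order linear with linear forcing.
Homogeneous solution: x_h(n) = A·(-5)^n.
Try particular x_p(n) = pn + q. Substituting:
  pn + q = -5(p(n-1) + q) - n + 2.
Matching the n-coefficient: p = -5p - 1 ⇒ p = - \frac{1}{6}.
Matching constants: q = 5p - 5q + 2 ⇒ q = \frac{7}{36}.
General: x(n) = A·(-5)^n - \frac{n}{6} + \frac{7}{36}.
Apply x(0) = -3: A + \frac{7}{36} = -3 ⇒ A = - \frac{115}{36}.
So x(n) = - \frac{115 \left(-5\right)^{n}}{36} - \frac{n}{6} + \frac{7}{36}.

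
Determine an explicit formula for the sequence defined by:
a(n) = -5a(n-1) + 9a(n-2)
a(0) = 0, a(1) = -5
Characteristic equation: x² + 5x - 9 = 0.
Discriminant Δ = (-5)² + 4·(9) = 61.
Roots r₁,₂ = (-5 ± √61)/2, so r₁ = - \frac{5}{2} + \frac{\sqrt{61}}{2}, r₂ = - \frac{\sqrt{61}}{2} - \frac{5}{2}.
General solution: a(n) = A·r₁^n + B·r₂^n.
From the initial conditions, A + B = 0 and r₁A + r₂B = -5.
Since r₁ - r₂ = √61: A = (-5 - (0)r₂)/√61 = - \frac{5 \sqrt{61}}{61}, and B = 0 - A = \frac{5 \sqrt{61}}{61}.
So a(n) = \left(- \frac{5 \sqrt{61}}{61}\right)\left(- \frac{5}{2} + \frac{\sqrt{61}}{2}\right)^n + \left(\frac{5 \sqrt{61}}{61}\right)\left(- \frac{\sqrt{61}}{2} - \frac{5}{2}\right)^n.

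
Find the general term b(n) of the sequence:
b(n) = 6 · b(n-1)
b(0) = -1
Pure geometric recurrence with ratio 6.
By induction b(n) = b(0) · (6)^n = - 6^{n}.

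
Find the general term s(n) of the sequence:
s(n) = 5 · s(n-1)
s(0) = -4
Pure geometric recurrence with ratio 5.
By induction s(n) = s(0) · (5)^n = - 4 \cdot 5^{n}.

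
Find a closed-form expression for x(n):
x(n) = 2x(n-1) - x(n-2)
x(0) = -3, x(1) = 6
Characteristic equation: x² - 2x + 1 = 0, which is (x - (1))².
Repeated root r = 1.
General solution: x(n) = (A + Bn)·(1)^n.
From x(0) = -3: A = -3.
From x(1) = 6: (A + B)·(1) = 6 ⇒ B = 9.
So x(n) = \left(9 n - 3\right) \cdot (1)^n.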